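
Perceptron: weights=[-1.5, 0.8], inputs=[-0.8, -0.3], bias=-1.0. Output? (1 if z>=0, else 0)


z = w . x + b
= -1.5*-0.8 + 0.8*-0.3 + -1.0
= 1.2 + -0.24 + -1.0
= 0.96 + -1.0
= -0.04
Since z = -0.04 < 0, output = 0

0


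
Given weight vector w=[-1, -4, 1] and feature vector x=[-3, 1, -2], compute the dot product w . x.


Element-wise products:
-1 * -3 = 3
-4 * 1 = -4
1 * -2 = -2
Sum = 3 + -4 + -2
= -3

-3


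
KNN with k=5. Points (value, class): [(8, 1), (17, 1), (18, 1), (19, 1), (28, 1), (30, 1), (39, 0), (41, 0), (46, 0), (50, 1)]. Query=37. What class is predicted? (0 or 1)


Distances from query 37:
Point 39 (class 0): distance = 2
Point 41 (class 0): distance = 4
Point 30 (class 1): distance = 7
Point 46 (class 0): distance = 9
Point 28 (class 1): distance = 9
K=5 nearest neighbors: classes = [0, 0, 1, 0, 1]
Votes for class 1: 2 / 5
Majority vote => class 0

0


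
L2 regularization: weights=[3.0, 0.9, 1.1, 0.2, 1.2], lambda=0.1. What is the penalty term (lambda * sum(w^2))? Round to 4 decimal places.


Squaring each weight:
3.0^2 = 9.0
0.9^2 = 0.81
1.1^2 = 1.21
0.2^2 = 0.04
1.2^2 = 1.44
Sum of squares = 12.5
Penalty = 0.1 * 12.5 = 1.2500

1.2500


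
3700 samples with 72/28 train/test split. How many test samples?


Train samples = 3700 * 72% = 2664
Test samples = 3700 - 2664
= 1036

1036


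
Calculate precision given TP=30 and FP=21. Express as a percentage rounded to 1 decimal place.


Precision = TP / (TP + FP) * 100
= 30 / (30 + 21)
= 30 / 51
= 0.5882
= 58.8%

58.8


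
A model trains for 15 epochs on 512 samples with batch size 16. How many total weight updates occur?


Iterations per epoch = 512 / 16 = 32
Total updates = iterations_per_epoch * epochs
= 32 * 15
= 480

480


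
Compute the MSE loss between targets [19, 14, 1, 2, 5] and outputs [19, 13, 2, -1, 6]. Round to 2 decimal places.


Differences: [0, 1, -1, 3, -1]
Squared errors: [0, 1, 1, 9, 1]
Sum of squared errors = 12
MSE = 12 / 5 = 2.40

2.40


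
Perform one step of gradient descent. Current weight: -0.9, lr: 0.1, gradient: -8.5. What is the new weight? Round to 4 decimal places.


w_new = w_old - lr * gradient
= -0.9 - 0.1 * -8.5
= -0.9 - (-0.85)
= -0.0500

-0.0500


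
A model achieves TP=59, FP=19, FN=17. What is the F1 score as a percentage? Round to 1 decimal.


Precision = TP / (TP + FP) = 59 / 78 = 0.7564
Recall = TP / (TP + FN) = 59 / 76 = 0.7763
F1 = 2 * P * R / (P + R)
= 2 * 0.7564 * 0.7763 / (0.7564 + 0.7763)
= 1.1744 / 1.5327
= 0.7662
As percentage: 76.6%

76.6


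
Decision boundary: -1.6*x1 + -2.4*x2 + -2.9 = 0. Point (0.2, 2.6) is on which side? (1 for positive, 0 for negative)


Compute -1.6 * 0.2 + -2.4 * 2.6 + -2.9
= -0.32 + -6.24 + -2.9
= -9.46
Since -9.46 < 0, the point is on the negative side.

0


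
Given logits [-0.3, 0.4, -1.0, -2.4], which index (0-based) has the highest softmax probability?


Softmax is a monotonic transformation, so it preserves the argmax.
We need to find the index of the maximum logit.
Index 0: -0.3
Index 1: 0.4
Index 2: -1.0
Index 3: -2.4
Maximum logit = 0.4 at index 1

1


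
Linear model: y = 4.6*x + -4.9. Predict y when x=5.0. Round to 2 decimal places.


y = 4.6 * 5.0 + (-4.9)
= 23.0 + (-4.9)
= 18.10

18.10


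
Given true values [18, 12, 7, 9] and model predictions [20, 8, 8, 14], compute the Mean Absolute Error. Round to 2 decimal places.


Absolute errors: [2, 4, 1, 5]
Sum of absolute errors = 12
MAE = 12 / 4 = 3.00

3.00


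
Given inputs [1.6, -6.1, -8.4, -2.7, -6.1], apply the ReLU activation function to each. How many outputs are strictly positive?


ReLU(x) = max(0, x) for each element:
ReLU(1.6) = 1.6
ReLU(-6.1) = 0
ReLU(-8.4) = 0
ReLU(-2.7) = 0
ReLU(-6.1) = 0
Active neurons (>0): 1

1


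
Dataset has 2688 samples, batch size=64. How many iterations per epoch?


Iterations per epoch = dataset_size / batch_size
= 2688 / 64
= 42

42


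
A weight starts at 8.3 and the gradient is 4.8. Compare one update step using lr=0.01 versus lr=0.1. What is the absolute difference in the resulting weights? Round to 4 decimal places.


With lr=0.01: w_new = 8.3 - 0.01 * 4.8 = 8.252
With lr=0.1: w_new = 8.3 - 0.1 * 4.8 = 7.82
Absolute difference = |8.252 - 7.82|
= 0.4320

0.4320


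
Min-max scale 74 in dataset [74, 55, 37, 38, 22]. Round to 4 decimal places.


Min = 22, Max = 74
Range = 74 - 22 = 52
Scaled = (x - min) / (max - min)
= (74 - 22) / 52
= 52 / 52
= 1.0000

1.0000


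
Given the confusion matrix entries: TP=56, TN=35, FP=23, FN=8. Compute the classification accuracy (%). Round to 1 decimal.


Accuracy = (TP + TN) / (TP + TN + FP + FN) * 100
= (56 + 35) / (56 + 35 + 23 + 8)
= 91 / 122
= 0.7459
= 74.6%

74.6


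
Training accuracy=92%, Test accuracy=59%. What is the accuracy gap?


Gap = train_accuracy - test_accuracy
= 92 - 59
= 33%
This large gap strongly indicates overfitting.

33


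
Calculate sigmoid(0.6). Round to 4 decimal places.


sigmoid(z) = 1 / (1 + exp(-z))
exp(-(0.6)) = exp(-0.6) = 0.5488
1 + 0.5488 = 1.5488
1 / 1.5488 = 0.6457

0.6457


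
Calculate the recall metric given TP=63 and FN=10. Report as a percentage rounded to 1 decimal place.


Recall = TP / (TP + FN) * 100
= 63 / (63 + 10)
= 63 / 73
= 0.863
= 86.3%

86.3


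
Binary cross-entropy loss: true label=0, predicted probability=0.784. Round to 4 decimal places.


For y=0: Loss = -log(1-p)
= -log(1 - 0.784)
= -log(0.216)
= -(-1.5325)
= 1.5325

1.5325


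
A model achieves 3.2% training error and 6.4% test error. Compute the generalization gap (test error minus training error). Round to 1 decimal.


Generalization gap = test_error - train_error
= 6.4 - 3.2
= 3.2%
A moderate gap.

3.2


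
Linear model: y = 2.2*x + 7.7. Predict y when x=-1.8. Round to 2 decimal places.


y = 2.2 * -1.8 + (7.7)
= -3.96 + (7.7)
= 3.74

3.74


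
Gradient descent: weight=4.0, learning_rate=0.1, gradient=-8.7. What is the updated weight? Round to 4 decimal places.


w_new = w_old - lr * gradient
= 4.0 - 0.1 * -8.7
= 4.0 - (-0.87)
= 4.8700

4.8700


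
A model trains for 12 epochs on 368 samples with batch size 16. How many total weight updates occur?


Iterations per epoch = 368 / 16 = 23
Total updates = iterations_per_epoch * epochs
= 23 * 12
= 276

276


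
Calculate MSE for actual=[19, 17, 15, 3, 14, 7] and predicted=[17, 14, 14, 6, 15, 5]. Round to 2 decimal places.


Differences: [2, 3, 1, -3, -1, 2]
Squared errors: [4, 9, 1, 9, 1, 4]
Sum of squared errors = 28
MSE = 28 / 6 = 4.67

4.67


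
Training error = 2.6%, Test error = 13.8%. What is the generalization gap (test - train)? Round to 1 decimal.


Generalization gap = test_error - train_error
= 13.8 - 2.6
= 11.2%
A large gap suggests overfitting.

11.2


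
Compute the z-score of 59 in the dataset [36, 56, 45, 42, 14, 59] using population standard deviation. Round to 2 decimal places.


Mean = (36 + 56 + 45 + 42 + 14 + 59) / 6 = 42.0
Variance = sum((x_i - mean)^2) / n = 219.0
Std = sqrt(219.0) = 14.7986
Z = (x - mean) / std
= (59 - 42.0) / 14.7986
= 17.0 / 14.7986
= 1.15

1.15


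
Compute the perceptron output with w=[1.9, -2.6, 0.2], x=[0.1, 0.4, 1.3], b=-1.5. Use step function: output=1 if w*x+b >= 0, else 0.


z = w . x + b
= 1.9*0.1 + -2.6*0.4 + 0.2*1.3 + -1.5
= 0.19 + -1.04 + 0.26 + -1.5
= -0.59 + -1.5
= -2.09
Since z = -2.09 < 0, output = 0

0


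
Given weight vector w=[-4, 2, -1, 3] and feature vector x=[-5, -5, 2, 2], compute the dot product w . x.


Element-wise products:
-4 * -5 = 20
2 * -5 = -10
-1 * 2 = -2
3 * 2 = 6
Sum = 20 + -10 + -2 + 6
= 14

14


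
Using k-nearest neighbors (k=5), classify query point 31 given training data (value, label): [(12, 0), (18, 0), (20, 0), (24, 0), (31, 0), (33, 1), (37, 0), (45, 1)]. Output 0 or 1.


Distances from query 31:
Point 31 (class 0): distance = 0
Point 33 (class 1): distance = 2
Point 37 (class 0): distance = 6
Point 24 (class 0): distance = 7
Point 20 (class 0): distance = 11
K=5 nearest neighbors: classes = [0, 1, 0, 0, 0]
Votes for class 1: 1 / 5
Majority vote => class 0

0


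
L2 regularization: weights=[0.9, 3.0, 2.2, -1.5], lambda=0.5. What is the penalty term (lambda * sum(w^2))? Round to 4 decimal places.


Squaring each weight:
0.9^2 = 0.81
3.0^2 = 9.0
2.2^2 = 4.84
(-1.5)^2 = 2.25
Sum of squares = 16.9
Penalty = 0.5 * 16.9 = 8.4500

8.4500


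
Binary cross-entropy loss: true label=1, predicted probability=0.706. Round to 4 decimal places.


For y=1: Loss = -log(p)
= -log(0.706)
= -(-0.3481)
= 0.3481

0.3481


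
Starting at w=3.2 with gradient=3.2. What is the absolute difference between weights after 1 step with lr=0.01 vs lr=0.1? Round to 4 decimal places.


With lr=0.01: w_new = 3.2 - 0.01 * 3.2 = 3.168
With lr=0.1: w_new = 3.2 - 0.1 * 3.2 = 2.88
Absolute difference = |3.168 - 2.88|
= 0.2880

0.2880


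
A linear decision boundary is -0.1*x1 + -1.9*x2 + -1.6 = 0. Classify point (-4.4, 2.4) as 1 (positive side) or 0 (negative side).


Compute -0.1 * -4.4 + -1.9 * 2.4 + -1.6
= 0.44 + -4.56 + -1.6
= -5.72
Since -5.72 < 0, the point is on the negative side.

0


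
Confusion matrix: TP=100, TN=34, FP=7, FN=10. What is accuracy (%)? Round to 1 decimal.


Accuracy = (TP + TN) / (TP + TN + FP + FN) * 100
= (100 + 34) / (100 + 34 + 7 + 10)
= 134 / 151
= 0.8874
= 88.7%

88.7


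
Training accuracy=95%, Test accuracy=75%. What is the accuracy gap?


Gap = train_accuracy - test_accuracy
= 95 - 75
= 20%
This gap suggests the model is overfitting.

20


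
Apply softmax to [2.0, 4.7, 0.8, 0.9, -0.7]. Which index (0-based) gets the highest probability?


Softmax is a monotonic transformation, so it preserves the argmax.
We need to find the index of the maximum logit.
Index 0: 2.0
Index 1: 4.7
Index 2: 0.8
Index 3: 0.9
Index 4: -0.7
Maximum logit = 4.7 at index 1

1


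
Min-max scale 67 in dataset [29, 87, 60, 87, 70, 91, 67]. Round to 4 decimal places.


Min = 29, Max = 91
Range = 91 - 29 = 62
Scaled = (x - min) / (max - min)
= (67 - 29) / 62
= 38 / 62
= 0.6129

0.6129


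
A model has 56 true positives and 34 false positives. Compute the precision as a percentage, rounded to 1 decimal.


Precision = TP / (TP + FP) * 100
= 56 / (56 + 34)
= 56 / 90
= 0.6222
= 62.2%

62.2


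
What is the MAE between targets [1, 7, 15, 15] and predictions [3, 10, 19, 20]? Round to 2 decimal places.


Absolute errors: [2, 3, 4, 5]
Sum of absolute errors = 14
MAE = 14 / 4 = 3.50

3.50


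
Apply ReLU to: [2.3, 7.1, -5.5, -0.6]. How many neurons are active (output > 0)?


ReLU(x) = max(0, x) for each element:
ReLU(2.3) = 2.3
ReLU(7.1) = 7.1
ReLU(-5.5) = 0
ReLU(-0.6) = 0
Active neurons (>0): 2

2


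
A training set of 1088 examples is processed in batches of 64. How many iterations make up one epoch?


Iterations per epoch = dataset_size / batch_size
= 1088 / 64
= 17

17


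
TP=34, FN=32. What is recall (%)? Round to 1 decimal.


Recall = TP / (TP + FN) * 100
= 34 / (34 + 32)
= 34 / 66
= 0.5152
= 51.5%

51.5


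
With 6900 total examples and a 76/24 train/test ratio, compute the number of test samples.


Train samples = 6900 * 76% = 5244
Test samples = 6900 - 5244
= 1656

1656


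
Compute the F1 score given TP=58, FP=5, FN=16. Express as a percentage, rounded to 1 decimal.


Precision = TP / (TP + FP) = 58 / 63 = 0.9206
Recall = TP / (TP + FN) = 58 / 74 = 0.7838
F1 = 2 * P * R / (P + R)
= 2 * 0.9206 * 0.7838 / (0.9206 + 0.7838)
= 1.4432 / 1.7044
= 0.8467
As percentage: 84.7%

84.7


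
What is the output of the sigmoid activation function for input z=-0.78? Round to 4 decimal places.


sigmoid(z) = 1 / (1 + exp(-z))
exp(-(-0.78)) = exp(0.78) = 2.1815
1 + 2.1815 = 3.1815
1 / 3.1815 = 0.3143

0.3143


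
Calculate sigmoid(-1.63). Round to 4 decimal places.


sigmoid(z) = 1 / (1 + exp(-z))
exp(-(-1.63)) = exp(1.63) = 5.1039
1 + 5.1039 = 6.1039
1 / 6.1039 = 0.1638

0.1638


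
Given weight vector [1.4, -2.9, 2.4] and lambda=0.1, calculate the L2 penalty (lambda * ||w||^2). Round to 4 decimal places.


Squaring each weight:
1.4^2 = 1.96
(-2.9)^2 = 8.41
2.4^2 = 5.76
Sum of squares = 16.13
Penalty = 0.1 * 16.13 = 1.6130

1.6130


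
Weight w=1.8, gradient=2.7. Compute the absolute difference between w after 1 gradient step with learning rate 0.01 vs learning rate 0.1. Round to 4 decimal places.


With lr=0.01: w_new = 1.8 - 0.01 * 2.7 = 1.773
With lr=0.1: w_new = 1.8 - 0.1 * 2.7 = 1.53
Absolute difference = |1.773 - 1.53|
= 0.2430

0.2430


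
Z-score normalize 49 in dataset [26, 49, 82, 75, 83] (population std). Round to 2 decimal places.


Mean = (26 + 49 + 82 + 75 + 83) / 5 = 63.0
Variance = sum((x_i - mean)^2) / n = 494.0
Std = sqrt(494.0) = 22.2261
Z = (x - mean) / std
= (49 - 63.0) / 22.2261
= -14.0 / 22.2261
= -0.63

-0.63


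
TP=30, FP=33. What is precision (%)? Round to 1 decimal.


Precision = TP / (TP + FP) * 100
= 30 / (30 + 33)
= 30 / 63
= 0.4762
= 47.6%

47.6


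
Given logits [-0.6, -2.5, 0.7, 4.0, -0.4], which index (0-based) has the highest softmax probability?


Softmax is a monotonic transformation, so it preserves the argmax.
We need to find the index of the maximum logit.
Index 0: -0.6
Index 1: -2.5
Index 2: 0.7
Index 3: 4.0
Index 4: -0.4
Maximum logit = 4.0 at index 3

3


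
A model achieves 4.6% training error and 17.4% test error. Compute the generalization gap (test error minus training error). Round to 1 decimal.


Generalization gap = test_error - train_error
= 17.4 - 4.6
= 12.8%
A large gap suggests overfitting.

12.8


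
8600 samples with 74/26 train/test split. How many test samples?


Train samples = 8600 * 74% = 6364
Test samples = 8600 - 6364
= 2236

2236


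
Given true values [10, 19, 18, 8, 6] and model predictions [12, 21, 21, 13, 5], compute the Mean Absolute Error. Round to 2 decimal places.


Absolute errors: [2, 2, 3, 5, 1]
Sum of absolute errors = 13
MAE = 13 / 5 = 2.60

2.60


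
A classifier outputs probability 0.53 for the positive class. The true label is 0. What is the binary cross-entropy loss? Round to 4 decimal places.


For y=0: Loss = -log(1-p)
= -log(1 - 0.53)
= -log(0.47)
= -(-0.755)
= 0.7550

0.7550


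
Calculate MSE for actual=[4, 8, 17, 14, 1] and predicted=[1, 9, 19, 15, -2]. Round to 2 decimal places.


Differences: [3, -1, -2, -1, 3]
Squared errors: [9, 1, 4, 1, 9]
Sum of squared errors = 24
MSE = 24 / 5 = 4.80

4.80


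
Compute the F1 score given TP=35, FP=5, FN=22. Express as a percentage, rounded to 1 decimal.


Precision = TP / (TP + FP) = 35 / 40 = 0.875
Recall = TP / (TP + FN) = 35 / 57 = 0.614
F1 = 2 * P * R / (P + R)
= 2 * 0.875 * 0.614 / (0.875 + 0.614)
= 1.0746 / 1.489
= 0.7216
As percentage: 72.2%

72.2


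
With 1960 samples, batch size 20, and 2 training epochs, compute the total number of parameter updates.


Iterations per epoch = 1960 / 20 = 98
Total updates = iterations_per_epoch * epochs
= 98 * 2
= 196

196


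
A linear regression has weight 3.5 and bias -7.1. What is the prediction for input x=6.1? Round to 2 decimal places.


y = 3.5 * 6.1 + (-7.1)
= 21.35 + (-7.1)
= 14.25

14.25


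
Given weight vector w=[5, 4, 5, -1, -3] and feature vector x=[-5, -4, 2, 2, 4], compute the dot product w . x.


Element-wise products:
5 * -5 = -25
4 * -4 = -16
5 * 2 = 10
-1 * 2 = -2
-3 * 4 = -12
Sum = -25 + -16 + 10 + -2 + -12
= -45

-45


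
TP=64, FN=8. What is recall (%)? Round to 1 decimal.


Recall = TP / (TP + FN) * 100
= 64 / (64 + 8)
= 64 / 72
= 0.8889
= 88.9%

88.9


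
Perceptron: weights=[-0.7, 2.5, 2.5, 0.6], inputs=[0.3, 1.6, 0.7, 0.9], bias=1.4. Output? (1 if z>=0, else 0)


z = w . x + b
= -0.7*0.3 + 2.5*1.6 + 2.5*0.7 + 0.6*0.9 + 1.4
= -0.21 + 4.0 + 1.75 + 0.54 + 1.4
= 6.08 + 1.4
= 7.48
Since z = 7.48 >= 0, output = 1

1


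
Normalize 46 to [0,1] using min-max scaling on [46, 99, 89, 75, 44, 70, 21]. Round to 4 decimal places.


Min = 21, Max = 99
Range = 99 - 21 = 78
Scaled = (x - min) / (max - min)
= (46 - 21) / 78
= 25 / 78
= 0.3205

0.3205


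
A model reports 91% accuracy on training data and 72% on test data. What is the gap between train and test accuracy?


Gap = train_accuracy - test_accuracy
= 91 - 72
= 19%
This gap suggests the model is overfitting.

19


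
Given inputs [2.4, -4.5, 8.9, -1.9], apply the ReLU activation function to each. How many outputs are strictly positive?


ReLU(x) = max(0, x) for each element:
ReLU(2.4) = 2.4
ReLU(-4.5) = 0
ReLU(8.9) = 8.9
ReLU(-1.9) = 0
Active neurons (>0): 2

2


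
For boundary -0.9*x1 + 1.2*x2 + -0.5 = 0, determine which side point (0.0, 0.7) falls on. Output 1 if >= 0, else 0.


Compute -0.9 * 0.0 + 1.2 * 0.7 + -0.5
= -0.0 + 0.84 + -0.5
= 0.34
Since 0.34 >= 0, the point is on the positive side.

1


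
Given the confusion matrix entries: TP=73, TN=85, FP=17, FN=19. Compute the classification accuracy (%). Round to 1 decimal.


Accuracy = (TP + TN) / (TP + TN + FP + FN) * 100
= (73 + 85) / (73 + 85 + 17 + 19)
= 158 / 194
= 0.8144
= 81.4%

81.4


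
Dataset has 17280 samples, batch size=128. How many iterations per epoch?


Iterations per epoch = dataset_size / batch_size
= 17280 / 128
= 135

135


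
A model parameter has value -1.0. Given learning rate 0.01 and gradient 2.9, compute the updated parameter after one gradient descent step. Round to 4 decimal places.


w_new = w_old - lr * gradient
= -1.0 - 0.01 * 2.9
= -1.0 - (0.029)
= -1.0290

-1.0290


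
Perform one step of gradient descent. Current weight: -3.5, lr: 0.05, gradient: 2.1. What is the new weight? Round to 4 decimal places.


w_new = w_old - lr * gradient
= -3.5 - 0.05 * 2.1
= -3.5 - (0.105)
= -3.6050

-3.6050


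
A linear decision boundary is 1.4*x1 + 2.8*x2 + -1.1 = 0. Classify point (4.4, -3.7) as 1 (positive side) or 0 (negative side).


Compute 1.4 * 4.4 + 2.8 * -3.7 + -1.1
= 6.16 + -10.36 + -1.1
= -5.3
Since -5.3 < 0, the point is on the negative side.

0


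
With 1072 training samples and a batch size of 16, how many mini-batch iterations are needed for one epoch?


Iterations per epoch = dataset_size / batch_size
= 1072 / 16
= 67

67


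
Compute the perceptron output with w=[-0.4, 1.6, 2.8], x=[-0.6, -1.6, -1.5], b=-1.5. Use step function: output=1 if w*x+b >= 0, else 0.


z = w . x + b
= -0.4*-0.6 + 1.6*-1.6 + 2.8*-1.5 + -1.5
= 0.24 + -2.56 + -4.2 + -1.5
= -6.52 + -1.5
= -8.02
Since z = -8.02 < 0, output = 0

0


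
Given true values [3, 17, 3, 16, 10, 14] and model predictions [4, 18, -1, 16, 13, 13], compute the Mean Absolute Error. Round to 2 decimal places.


Absolute errors: [1, 1, 4, 0, 3, 1]
Sum of absolute errors = 10
MAE = 10 / 6 = 1.67

1.67


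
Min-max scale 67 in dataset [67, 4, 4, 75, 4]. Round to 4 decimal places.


Min = 4, Max = 75
Range = 75 - 4 = 71
Scaled = (x - min) / (max - min)
= (67 - 4) / 71
= 63 / 71
= 0.8873

0.8873


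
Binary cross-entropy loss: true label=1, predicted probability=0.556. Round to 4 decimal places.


For y=1: Loss = -log(p)
= -log(0.556)
= -(-0.587)
= 0.5870

0.5870


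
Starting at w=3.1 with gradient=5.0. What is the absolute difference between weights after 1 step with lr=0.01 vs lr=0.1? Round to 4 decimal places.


With lr=0.01: w_new = 3.1 - 0.01 * 5.0 = 3.05
With lr=0.1: w_new = 3.1 - 0.1 * 5.0 = 2.6
Absolute difference = |3.05 - 2.6|
= 0.4500

0.4500


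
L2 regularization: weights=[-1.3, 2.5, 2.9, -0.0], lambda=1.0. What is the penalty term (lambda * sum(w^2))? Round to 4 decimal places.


Squaring each weight:
(-1.3)^2 = 1.69
2.5^2 = 6.25
2.9^2 = 8.41
(-0.0)^2 = 0.0
Sum of squares = 16.35
Penalty = 1.0 * 16.35 = 16.3500

16.3500


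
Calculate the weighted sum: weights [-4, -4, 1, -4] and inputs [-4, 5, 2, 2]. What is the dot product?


Element-wise products:
-4 * -4 = 16
-4 * 5 = -20
1 * 2 = 2
-4 * 2 = -8
Sum = 16 + -20 + 2 + -8
= -10

-10


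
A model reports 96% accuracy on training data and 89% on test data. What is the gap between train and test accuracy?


Gap = train_accuracy - test_accuracy
= 96 - 89
= 7%
This moderate gap may indicate mild overfitting.

7


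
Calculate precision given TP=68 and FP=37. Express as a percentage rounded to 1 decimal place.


Precision = TP / (TP + FP) * 100
= 68 / (68 + 37)
= 68 / 105
= 0.6476
= 64.8%

64.8


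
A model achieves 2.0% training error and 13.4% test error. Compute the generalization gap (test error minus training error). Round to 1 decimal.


Generalization gap = test_error - train_error
= 13.4 - 2.0
= 11.4%
A large gap suggests overfitting.

11.4


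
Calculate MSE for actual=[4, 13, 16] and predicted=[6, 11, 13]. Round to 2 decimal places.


Differences: [-2, 2, 3]
Squared errors: [4, 4, 9]
Sum of squared errors = 17
MSE = 17 / 3 = 5.67

5.67


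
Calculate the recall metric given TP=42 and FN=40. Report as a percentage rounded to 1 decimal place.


Recall = TP / (TP + FN) * 100
= 42 / (42 + 40)
= 42 / 82
= 0.5122
= 51.2%

51.2


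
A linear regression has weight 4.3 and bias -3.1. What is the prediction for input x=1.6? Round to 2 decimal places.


y = 4.3 * 1.6 + (-3.1)
= 6.88 + (-3.1)
= 3.78

3.78


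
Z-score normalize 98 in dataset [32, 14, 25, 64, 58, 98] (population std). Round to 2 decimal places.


Mean = (32 + 14 + 25 + 64 + 58 + 98) / 6 = 48.5
Variance = sum((x_i - mean)^2) / n = 799.25
Std = sqrt(799.25) = 28.271
Z = (x - mean) / std
= (98 - 48.5) / 28.271
= 49.5 / 28.271
= 1.75

1.75


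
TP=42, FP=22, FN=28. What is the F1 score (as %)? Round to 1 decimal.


Precision = TP / (TP + FP) = 42 / 64 = 0.6562
Recall = TP / (TP + FN) = 42 / 70 = 0.6
F1 = 2 * P * R / (P + R)
= 2 * 0.6562 * 0.6 / (0.6562 + 0.6)
= 0.7875 / 1.2563
= 0.6269
As percentage: 62.7%

62.7


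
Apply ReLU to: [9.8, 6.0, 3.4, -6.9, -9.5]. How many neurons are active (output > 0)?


ReLU(x) = max(0, x) for each element:
ReLU(9.8) = 9.8
ReLU(6.0) = 6.0
ReLU(3.4) = 3.4
ReLU(-6.9) = 0
ReLU(-9.5) = 0
Active neurons (>0): 3

3


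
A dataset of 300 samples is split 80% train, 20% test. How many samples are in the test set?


Train samples = 300 * 80% = 240
Test samples = 300 - 240
= 60

60


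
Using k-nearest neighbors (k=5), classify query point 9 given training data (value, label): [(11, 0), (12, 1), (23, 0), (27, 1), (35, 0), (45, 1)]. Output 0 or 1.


Distances from query 9:
Point 11 (class 0): distance = 2
Point 12 (class 1): distance = 3
Point 23 (class 0): distance = 14
Point 27 (class 1): distance = 18
Point 35 (class 0): distance = 26
K=5 nearest neighbors: classes = [0, 1, 0, 1, 0]
Votes for class 1: 2 / 5
Majority vote => class 0

0


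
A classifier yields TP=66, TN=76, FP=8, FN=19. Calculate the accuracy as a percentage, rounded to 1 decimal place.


Accuracy = (TP + TN) / (TP + TN + FP + FN) * 100
= (66 + 76) / (66 + 76 + 8 + 19)
= 142 / 169
= 0.8402
= 84.0%

84.0


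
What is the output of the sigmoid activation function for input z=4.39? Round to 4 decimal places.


sigmoid(z) = 1 / (1 + exp(-z))
exp(-(4.39)) = exp(-4.39) = 0.0124
1 + 0.0124 = 1.0124
1 / 1.0124 = 0.9878

0.9878


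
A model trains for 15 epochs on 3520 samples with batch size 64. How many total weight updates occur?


Iterations per epoch = 3520 / 64 = 55
Total updates = iterations_per_epoch * epochs
= 55 * 15
= 825

825


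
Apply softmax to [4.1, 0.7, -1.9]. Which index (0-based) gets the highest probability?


Softmax is a monotonic transformation, so it preserves the argmax.
We need to find the index of the maximum logit.
Index 0: 4.1
Index 1: 0.7
Index 2: -1.9
Maximum logit = 4.1 at index 0

0


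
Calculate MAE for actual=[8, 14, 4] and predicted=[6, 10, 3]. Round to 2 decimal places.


Absolute errors: [2, 4, 1]
Sum of absolute errors = 7
MAE = 7 / 3 = 2.33

2.33


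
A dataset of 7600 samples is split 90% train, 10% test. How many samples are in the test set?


Train samples = 7600 * 90% = 6840
Test samples = 7600 - 6840
= 760

760


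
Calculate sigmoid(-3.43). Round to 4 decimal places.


sigmoid(z) = 1 / (1 + exp(-z))
exp(-(-3.43)) = exp(3.43) = 30.8766
1 + 30.8766 = 31.8766
1 / 31.8766 = 0.0314

0.0314


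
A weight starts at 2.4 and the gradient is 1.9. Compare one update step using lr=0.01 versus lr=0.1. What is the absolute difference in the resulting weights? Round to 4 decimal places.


With lr=0.01: w_new = 2.4 - 0.01 * 1.9 = 2.381
With lr=0.1: w_new = 2.4 - 0.1 * 1.9 = 2.21
Absolute difference = |2.381 - 2.21|
= 0.1710

0.1710


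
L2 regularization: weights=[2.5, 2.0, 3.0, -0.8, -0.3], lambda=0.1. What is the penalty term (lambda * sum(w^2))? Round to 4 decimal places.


Squaring each weight:
2.5^2 = 6.25
2.0^2 = 4.0
3.0^2 = 9.0
(-0.8)^2 = 0.64
(-0.3)^2 = 0.09
Sum of squares = 19.98
Penalty = 0.1 * 19.98 = 1.9980

1.9980


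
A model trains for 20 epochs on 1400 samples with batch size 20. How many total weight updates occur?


Iterations per epoch = 1400 / 20 = 70
Total updates = iterations_per_epoch * epochs
= 70 * 20
= 1400

1400


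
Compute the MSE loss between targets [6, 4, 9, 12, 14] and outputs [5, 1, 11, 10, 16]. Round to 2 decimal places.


Differences: [1, 3, -2, 2, -2]
Squared errors: [1, 9, 4, 4, 4]
Sum of squared errors = 22
MSE = 22 / 5 = 4.40

4.40


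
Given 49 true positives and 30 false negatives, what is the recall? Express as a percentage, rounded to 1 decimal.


Recall = TP / (TP + FN) * 100
= 49 / (49 + 30)
= 49 / 79
= 0.6203
= 62.0%

62.0


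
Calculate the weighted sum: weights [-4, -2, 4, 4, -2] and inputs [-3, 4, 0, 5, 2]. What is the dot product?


Element-wise products:
-4 * -3 = 12
-2 * 4 = -8
4 * 0 = 0
4 * 5 = 20
-2 * 2 = -4
Sum = 12 + -8 + 0 + 20 + -4
= 20

20


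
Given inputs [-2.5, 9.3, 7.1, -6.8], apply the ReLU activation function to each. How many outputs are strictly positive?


ReLU(x) = max(0, x) for each element:
ReLU(-2.5) = 0
ReLU(9.3) = 9.3
ReLU(7.1) = 7.1
ReLU(-6.8) = 0
Active neurons (>0): 2

2


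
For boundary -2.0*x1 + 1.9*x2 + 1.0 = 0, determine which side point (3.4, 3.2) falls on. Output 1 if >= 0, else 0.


Compute -2.0 * 3.4 + 1.9 * 3.2 + 1.0
= -6.8 + 6.08 + 1.0
= 0.28
Since 0.28 >= 0, the point is on the positive side.

1


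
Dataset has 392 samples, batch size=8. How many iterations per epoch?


Iterations per epoch = dataset_size / batch_size
= 392 / 8
= 49

49


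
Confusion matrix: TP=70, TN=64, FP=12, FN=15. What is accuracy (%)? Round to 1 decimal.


Accuracy = (TP + TN) / (TP + TN + FP + FN) * 100
= (70 + 64) / (70 + 64 + 12 + 15)
= 134 / 161
= 0.8323
= 83.2%

83.2


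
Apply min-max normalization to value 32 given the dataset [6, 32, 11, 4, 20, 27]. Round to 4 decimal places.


Min = 4, Max = 32
Range = 32 - 4 = 28
Scaled = (x - min) / (max - min)
= (32 - 4) / 28
= 28 / 28
= 1.0000

1.0000


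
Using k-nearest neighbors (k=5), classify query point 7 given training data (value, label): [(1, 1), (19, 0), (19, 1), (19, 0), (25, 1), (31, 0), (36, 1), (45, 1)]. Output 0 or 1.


Distances from query 7:
Point 1 (class 1): distance = 6
Point 19 (class 0): distance = 12
Point 19 (class 0): distance = 12
Point 19 (class 1): distance = 12
Point 25 (class 1): distance = 18
K=5 nearest neighbors: classes = [1, 0, 0, 1, 1]
Votes for class 1: 3 / 5
Majority vote => class 1

1


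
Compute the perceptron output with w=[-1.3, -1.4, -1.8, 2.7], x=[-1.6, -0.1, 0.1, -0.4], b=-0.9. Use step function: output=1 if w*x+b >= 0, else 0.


z = w . x + b
= -1.3*-1.6 + -1.4*-0.1 + -1.8*0.1 + 2.7*-0.4 + -0.9
= 2.08 + 0.14 + -0.18 + -1.08 + -0.9
= 0.96 + -0.9
= 0.06
Since z = 0.06 >= 0, output = 1

1


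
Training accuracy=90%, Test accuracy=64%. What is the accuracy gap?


Gap = train_accuracy - test_accuracy
= 90 - 64
= 26%
This large gap strongly indicates overfitting.

26


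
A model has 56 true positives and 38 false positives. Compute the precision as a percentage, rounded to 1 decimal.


Precision = TP / (TP + FP) * 100
= 56 / (56 + 38)
= 56 / 94
= 0.5957
= 59.6%

59.6


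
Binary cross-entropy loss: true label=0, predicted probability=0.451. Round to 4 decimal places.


For y=0: Loss = -log(1-p)
= -log(1 - 0.451)
= -log(0.549)
= -(-0.5997)
= 0.5997

0.5997


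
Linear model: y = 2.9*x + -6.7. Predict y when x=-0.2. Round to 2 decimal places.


y = 2.9 * -0.2 + (-6.7)
= -0.58 + (-6.7)
= -7.28

-7.28


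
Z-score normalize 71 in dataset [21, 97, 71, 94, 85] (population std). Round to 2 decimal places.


Mean = (21 + 97 + 71 + 94 + 85) / 5 = 73.6
Variance = sum((x_i - mean)^2) / n = 773.44
Std = sqrt(773.44) = 27.8108
Z = (x - mean) / std
= (71 - 73.6) / 27.8108
= -2.6 / 27.8108
= -0.09

-0.09


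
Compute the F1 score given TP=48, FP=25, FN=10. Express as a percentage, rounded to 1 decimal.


Precision = TP / (TP + FP) = 48 / 73 = 0.6575
Recall = TP / (TP + FN) = 48 / 58 = 0.8276
F1 = 2 * P * R / (P + R)
= 2 * 0.6575 * 0.8276 / (0.6575 + 0.8276)
= 1.0883 / 1.4851
= 0.7328
As percentage: 73.3%

73.3


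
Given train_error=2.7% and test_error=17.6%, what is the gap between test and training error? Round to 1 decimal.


Generalization gap = test_error - train_error
= 17.6 - 2.7
= 14.9%
A large gap suggests overfitting.

14.9


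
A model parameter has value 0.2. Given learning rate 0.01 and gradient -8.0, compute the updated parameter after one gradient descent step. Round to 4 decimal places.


w_new = w_old - lr * gradient
= 0.2 - 0.01 * -8.0
= 0.2 - (-0.08)
= 0.2800

0.2800


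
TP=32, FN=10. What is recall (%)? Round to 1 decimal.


Recall = TP / (TP + FN) * 100
= 32 / (32 + 10)
= 32 / 42
= 0.7619
= 76.2%

76.2


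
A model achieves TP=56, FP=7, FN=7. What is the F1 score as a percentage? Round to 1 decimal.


Precision = TP / (TP + FP) = 56 / 63 = 0.8889
Recall = TP / (TP + FN) = 56 / 63 = 0.8889
F1 = 2 * P * R / (P + R)
= 2 * 0.8889 * 0.8889 / (0.8889 + 0.8889)
= 1.5802 / 1.7778
= 0.8889
As percentage: 88.9%

88.9


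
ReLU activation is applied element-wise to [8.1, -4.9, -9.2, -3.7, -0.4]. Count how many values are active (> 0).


ReLU(x) = max(0, x) for each element:
ReLU(8.1) = 8.1
ReLU(-4.9) = 0
ReLU(-9.2) = 0
ReLU(-3.7) = 0
ReLU(-0.4) = 0
Active neurons (>0): 1

1


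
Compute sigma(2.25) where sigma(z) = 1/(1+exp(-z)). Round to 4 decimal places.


sigmoid(z) = 1 / (1 + exp(-z))
exp(-(2.25)) = exp(-2.25) = 0.1054
1 + 0.1054 = 1.1054
1 / 1.1054 = 0.9047

0.9047


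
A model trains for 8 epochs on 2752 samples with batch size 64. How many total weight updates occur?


Iterations per epoch = 2752 / 64 = 43
Total updates = iterations_per_epoch * epochs
= 43 * 8
= 344

344


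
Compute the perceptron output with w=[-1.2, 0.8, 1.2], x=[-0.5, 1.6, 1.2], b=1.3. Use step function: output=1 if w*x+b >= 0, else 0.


z = w . x + b
= -1.2*-0.5 + 0.8*1.6 + 1.2*1.2 + 1.3
= 0.6 + 1.28 + 1.44 + 1.3
= 3.32 + 1.3
= 4.62
Since z = 4.62 >= 0, output = 1

1


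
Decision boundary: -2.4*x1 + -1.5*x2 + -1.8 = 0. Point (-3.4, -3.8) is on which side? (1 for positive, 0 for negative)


Compute -2.4 * -3.4 + -1.5 * -3.8 + -1.8
= 8.16 + 5.7 + -1.8
= 12.06
Since 12.06 >= 0, the point is on the positive side.

1


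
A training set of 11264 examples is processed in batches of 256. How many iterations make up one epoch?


Iterations per epoch = dataset_size / batch_size
= 11264 / 256
= 44

44


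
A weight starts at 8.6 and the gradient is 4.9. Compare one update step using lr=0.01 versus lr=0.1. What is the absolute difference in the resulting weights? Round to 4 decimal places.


With lr=0.01: w_new = 8.6 - 0.01 * 4.9 = 8.551
With lr=0.1: w_new = 8.6 - 0.1 * 4.9 = 8.11
Absolute difference = |8.551 - 8.11|
= 0.4410

0.4410


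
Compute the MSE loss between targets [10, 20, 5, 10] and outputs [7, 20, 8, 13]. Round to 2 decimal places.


Differences: [3, 0, -3, -3]
Squared errors: [9, 0, 9, 9]
Sum of squared errors = 27
MSE = 27 / 4 = 6.75

6.75


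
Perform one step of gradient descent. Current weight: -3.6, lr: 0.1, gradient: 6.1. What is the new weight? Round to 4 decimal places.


w_new = w_old - lr * gradient
= -3.6 - 0.1 * 6.1
= -3.6 - (0.61)
= -4.2100

-4.2100


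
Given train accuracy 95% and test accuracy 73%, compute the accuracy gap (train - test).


Gap = train_accuracy - test_accuracy
= 95 - 73
= 22%
This large gap strongly indicates overfitting.

22


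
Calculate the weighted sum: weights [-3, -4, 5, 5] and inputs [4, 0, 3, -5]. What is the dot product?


Element-wise products:
-3 * 4 = -12
-4 * 0 = 0
5 * 3 = 15
5 * -5 = -25
Sum = -12 + 0 + 15 + -25
= -22

-22


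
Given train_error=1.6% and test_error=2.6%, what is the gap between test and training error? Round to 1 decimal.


Generalization gap = test_error - train_error
= 2.6 - 1.6
= 1.0%
A small gap suggests good generalization.

1.0


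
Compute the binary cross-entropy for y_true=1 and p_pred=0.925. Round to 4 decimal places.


For y=1: Loss = -log(p)
= -log(0.925)
= -(-0.078)
= 0.0780

0.0780


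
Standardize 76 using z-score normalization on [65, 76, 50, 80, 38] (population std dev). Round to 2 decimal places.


Mean = (65 + 76 + 50 + 80 + 38) / 5 = 61.8
Variance = sum((x_i - mean)^2) / n = 249.76
Std = sqrt(249.76) = 15.8038
Z = (x - mean) / std
= (76 - 61.8) / 15.8038
= 14.2 / 15.8038
= 0.90

0.90


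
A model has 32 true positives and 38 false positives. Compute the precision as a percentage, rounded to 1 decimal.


Precision = TP / (TP + FP) * 100
= 32 / (32 + 38)
= 32 / 70
= 0.4571
= 45.7%

45.7


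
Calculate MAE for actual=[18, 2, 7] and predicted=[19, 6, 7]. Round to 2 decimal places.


Absolute errors: [1, 4, 0]
Sum of absolute errors = 5
MAE = 5 / 3 = 1.67

1.67


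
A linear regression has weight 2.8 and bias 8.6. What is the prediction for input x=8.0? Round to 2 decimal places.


y = 2.8 * 8.0 + (8.6)
= 22.4 + (8.6)
= 31.00

31.00


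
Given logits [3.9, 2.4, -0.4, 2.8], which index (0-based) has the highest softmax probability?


Softmax is a monotonic transformation, so it preserves the argmax.
We need to find the index of the maximum logit.
Index 0: 3.9
Index 1: 2.4
Index 2: -0.4
Index 3: 2.8
Maximum logit = 3.9 at index 0

0


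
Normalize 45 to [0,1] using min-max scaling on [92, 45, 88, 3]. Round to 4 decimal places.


Min = 3, Max = 92
Range = 92 - 3 = 89
Scaled = (x - min) / (max - min)
= (45 - 3) / 89
= 42 / 89
= 0.4719

0.4719


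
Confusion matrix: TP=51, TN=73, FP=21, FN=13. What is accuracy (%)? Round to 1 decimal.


Accuracy = (TP + TN) / (TP + TN + FP + FN) * 100
= (51 + 73) / (51 + 73 + 21 + 13)
= 124 / 158
= 0.7848
= 78.5%

78.5


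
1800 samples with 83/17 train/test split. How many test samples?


Train samples = 1800 * 83% = 1494
Test samples = 1800 - 1494
= 306

306


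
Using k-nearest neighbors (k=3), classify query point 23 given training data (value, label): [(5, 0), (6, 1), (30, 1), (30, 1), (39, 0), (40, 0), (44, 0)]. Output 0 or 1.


Distances from query 23:
Point 30 (class 1): distance = 7
Point 30 (class 1): distance = 7
Point 39 (class 0): distance = 16
K=3 nearest neighbors: classes = [1, 1, 0]
Votes for class 1: 2 / 3
Majority vote => class 1

1


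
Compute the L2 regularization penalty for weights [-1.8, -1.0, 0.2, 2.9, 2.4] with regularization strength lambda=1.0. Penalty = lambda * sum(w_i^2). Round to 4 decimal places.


Squaring each weight:
(-1.8)^2 = 3.24
(-1.0)^2 = 1.0
0.2^2 = 0.04
2.9^2 = 8.41
2.4^2 = 5.76
Sum of squares = 18.45
Penalty = 1.0 * 18.45 = 18.4500

18.4500


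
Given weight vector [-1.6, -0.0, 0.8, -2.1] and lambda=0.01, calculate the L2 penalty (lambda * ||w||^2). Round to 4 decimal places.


Squaring each weight:
(-1.6)^2 = 2.56
(-0.0)^2 = 0.0
0.8^2 = 0.64
(-2.1)^2 = 4.41
Sum of squares = 7.61
Penalty = 0.01 * 7.61 = 0.0761

0.0761


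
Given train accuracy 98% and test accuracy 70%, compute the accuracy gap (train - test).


Gap = train_accuracy - test_accuracy
= 98 - 70
= 28%
This large gap strongly indicates overfitting.

28


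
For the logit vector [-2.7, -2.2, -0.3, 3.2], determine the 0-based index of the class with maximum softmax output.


Softmax is a monotonic transformation, so it preserves the argmax.
We need to find the index of the maximum logit.
Index 0: -2.7
Index 1: -2.2
Index 2: -0.3
Index 3: 3.2
Maximum logit = 3.2 at index 3

3


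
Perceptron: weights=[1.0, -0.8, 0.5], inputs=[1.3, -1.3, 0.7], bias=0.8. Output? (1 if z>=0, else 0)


z = w . x + b
= 1.0*1.3 + -0.8*-1.3 + 0.5*0.7 + 0.8
= 1.3 + 1.04 + 0.35 + 0.8
= 2.69 + 0.8
= 3.49
Since z = 3.49 >= 0, output = 1

1


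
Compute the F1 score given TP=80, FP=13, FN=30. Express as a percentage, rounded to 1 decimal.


Precision = TP / (TP + FP) = 80 / 93 = 0.8602
Recall = TP / (TP + FN) = 80 / 110 = 0.7273
F1 = 2 * P * R / (P + R)
= 2 * 0.8602 * 0.7273 / (0.8602 + 0.7273)
= 1.2512 / 1.5875
= 0.7882
As percentage: 78.8%

78.8


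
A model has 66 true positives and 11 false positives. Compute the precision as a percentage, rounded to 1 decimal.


Precision = TP / (TP + FP) * 100
= 66 / (66 + 11)
= 66 / 77
= 0.8571
= 85.7%

85.7


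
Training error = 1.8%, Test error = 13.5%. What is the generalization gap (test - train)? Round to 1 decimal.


Generalization gap = test_error - train_error
= 13.5 - 1.8
= 11.7%
A large gap suggests overfitting.

11.7


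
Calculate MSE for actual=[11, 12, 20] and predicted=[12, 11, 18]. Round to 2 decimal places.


Differences: [-1, 1, 2]
Squared errors: [1, 1, 4]
Sum of squared errors = 6
MSE = 6 / 3 = 2.00

2.00


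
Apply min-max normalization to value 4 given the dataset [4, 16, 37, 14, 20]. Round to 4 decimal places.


Min = 4, Max = 37
Range = 37 - 4 = 33
Scaled = (x - min) / (max - min)
= (4 - 4) / 33
= 0 / 33
= 0.0000

0.0000


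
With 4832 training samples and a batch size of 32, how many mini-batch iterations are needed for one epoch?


Iterations per epoch = dataset_size / batch_size
= 4832 / 32
= 151

151


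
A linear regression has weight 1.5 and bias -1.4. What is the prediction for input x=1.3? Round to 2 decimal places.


y = 1.5 * 1.3 + (-1.4)
= 1.95 + (-1.4)
= 0.55

0.55


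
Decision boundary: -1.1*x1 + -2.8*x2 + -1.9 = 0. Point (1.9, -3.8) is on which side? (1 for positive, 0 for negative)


Compute -1.1 * 1.9 + -2.8 * -3.8 + -1.9
= -2.09 + 10.64 + -1.9
= 6.65
Since 6.65 >= 0, the point is on the positive side.

1


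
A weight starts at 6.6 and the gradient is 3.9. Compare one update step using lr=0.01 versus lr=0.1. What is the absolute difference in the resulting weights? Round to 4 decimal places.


With lr=0.01: w_new = 6.6 - 0.01 * 3.9 = 6.561
With lr=0.1: w_new = 6.6 - 0.1 * 3.9 = 6.21
Absolute difference = |6.561 - 6.21|
= 0.3510

0.3510


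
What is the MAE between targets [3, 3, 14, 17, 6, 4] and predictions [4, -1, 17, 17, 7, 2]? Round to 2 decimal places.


Absolute errors: [1, 4, 3, 0, 1, 2]
Sum of absolute errors = 11
MAE = 11 / 6 = 1.83

1.83


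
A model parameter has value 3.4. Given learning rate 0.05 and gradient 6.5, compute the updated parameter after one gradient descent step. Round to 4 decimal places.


w_new = w_old - lr * gradient
= 3.4 - 0.05 * 6.5
= 3.4 - (0.325)
= 3.0750

3.0750


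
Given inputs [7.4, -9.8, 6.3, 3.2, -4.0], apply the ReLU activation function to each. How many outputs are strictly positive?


ReLU(x) = max(0, x) for each element:
ReLU(7.4) = 7.4
ReLU(-9.8) = 0
ReLU(6.3) = 6.3
ReLU(3.2) = 3.2
ReLU(-4.0) = 0
Active neurons (>0): 3

3


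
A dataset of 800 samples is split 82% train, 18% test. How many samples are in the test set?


Train samples = 800 * 82% = 656
Test samples = 800 - 656
= 144

144
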